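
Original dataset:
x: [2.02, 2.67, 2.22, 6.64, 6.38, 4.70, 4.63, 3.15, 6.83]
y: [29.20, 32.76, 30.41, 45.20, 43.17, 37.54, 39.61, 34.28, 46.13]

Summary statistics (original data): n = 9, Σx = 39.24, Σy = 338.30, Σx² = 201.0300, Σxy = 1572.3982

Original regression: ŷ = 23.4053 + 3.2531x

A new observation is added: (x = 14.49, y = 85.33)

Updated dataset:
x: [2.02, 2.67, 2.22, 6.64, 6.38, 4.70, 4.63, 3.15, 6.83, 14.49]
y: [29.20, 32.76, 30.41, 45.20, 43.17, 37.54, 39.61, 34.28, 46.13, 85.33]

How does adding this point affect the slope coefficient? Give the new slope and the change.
The slope changes from 3.2531 to 4.3554 (change of +1.1023, or +33.9%).

The new point has HIGH LEVERAGE: x = 14.49 is far from the original mean x̄ = 39.24/9 ≈ 4.36 (original range [2.02, 6.83]).

Step 1: Update the sums with the new point (n goes from 9 to 10)
Σx  = 39.24 + 14.49 = 53.73
Σy  = 338.30 + 85.33 = 423.63
Σx² = 201.0300 + 14.49² = 201.0300 + 209.9601 = 410.9901
Σxy = 1572.3982 + 14.49×85.33 = 1572.3982 + 1236.4317 = 2808.8299

Step 2: Recompute the slope with b₁ = (nΣxy − ΣxΣy) / (nΣx² − (Σx)²)
Numerator   = 10×2808.8299 − 53.73×423.63 = 28088.2990 − 22761.6399 = 5326.6591
Denominator = 10×410.9901 − 53.73² = 4109.9010 − 2886.9129 = 1222.9881
b₁(new) = 5326.6591 / 1222.9881 = 4.3554

(Same formula on the original sums: (9×1572.3982 − 39.24×338.30) / (9×201.0300 − 39.24²) = 876.6918 / 269.4924 = 3.2531, matching the given fit.)

Step 3: Change in slope
Δβ₁ = 4.3554 − 3.2531 = +1.1023
Relative change = +1.1023 / 3.2531 × 100% = +33.9%
→ the slope increases when the point is added.

Because the point sits above the extension of the original line at a high-leverage x, it tilts the fit up.
In practice: check such a point for data-entry or measurement error; investigate whether it comes from the same population as the rest of the sample.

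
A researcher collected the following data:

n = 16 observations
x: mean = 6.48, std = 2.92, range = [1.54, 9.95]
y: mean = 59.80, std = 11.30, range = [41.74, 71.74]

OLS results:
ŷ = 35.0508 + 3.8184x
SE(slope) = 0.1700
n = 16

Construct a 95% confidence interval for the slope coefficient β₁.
The 95% CI for β₁ is (3.4538, 4.1830)

Confidence interval for the slope:

The 95% CI for β₁ is: β̂₁ ± t*(α/2, n-2) × SE(β̂₁)

Step 1: Find critical t-value
- Confidence level = 0.95
- Degrees of freedom = n - 2 = 16 - 2 = 14
- t*(α/2, 14) = 2.1448

Step 2: Calculate margin of error
Margin = 2.1448 × 0.1700 = 0.3646

Step 3: Construct interval
CI = 3.8184 ± 0.3646
CI = (3.4538, 4.1830)

Interpretation: each one-unit increase in x is associated with a change in mean y of between 3.4538 and 4.1830, with 95% confidence.
Since 0 is outside the interval, a two-sided test at α = 0.05 would reject H₀: β₁ = 0.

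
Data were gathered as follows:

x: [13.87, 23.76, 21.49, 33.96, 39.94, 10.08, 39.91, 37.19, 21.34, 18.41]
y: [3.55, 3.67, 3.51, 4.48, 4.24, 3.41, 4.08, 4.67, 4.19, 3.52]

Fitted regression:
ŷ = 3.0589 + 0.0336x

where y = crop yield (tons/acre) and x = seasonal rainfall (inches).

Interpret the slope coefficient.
An increase of one inch in rainfall is associated with a 0.0336 tons/acre increase in predicted crop yield.

β₁ = 0.0336 is the change in predicted crop yield (tons/acre) per additional inch of rainfall.

Interpretation:
- Rainfall up by 1 inch → predicted crop yield increases by 0.0336 tons/acre
- This is a linear approximation: the same per-unit change is assumed across the whole observed x range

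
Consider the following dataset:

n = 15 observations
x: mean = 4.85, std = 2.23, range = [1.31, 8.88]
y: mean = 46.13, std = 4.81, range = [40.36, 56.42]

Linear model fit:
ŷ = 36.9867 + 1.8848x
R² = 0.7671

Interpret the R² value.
R² = 0.7671 means 76.71% of the variation in y is explained by the linear relationship with x. This indicates a strong fit.

The coefficient of determination R² is the fraction of the total variation in y that the fitted line accounts for.

Here R² = 0.7671:
- Explained: 76.71% of the variation in y
- Unexplained (residual): 100% − 76.71% = 23.29%
- Rule of thumb (below 0.3 weak; 0.3 to below 0.7 moderate; 0.7 and above strong) → strong

Equivalently, for simple linear regression R² = r², so |r| = √0.7671 ≈ 0.8758.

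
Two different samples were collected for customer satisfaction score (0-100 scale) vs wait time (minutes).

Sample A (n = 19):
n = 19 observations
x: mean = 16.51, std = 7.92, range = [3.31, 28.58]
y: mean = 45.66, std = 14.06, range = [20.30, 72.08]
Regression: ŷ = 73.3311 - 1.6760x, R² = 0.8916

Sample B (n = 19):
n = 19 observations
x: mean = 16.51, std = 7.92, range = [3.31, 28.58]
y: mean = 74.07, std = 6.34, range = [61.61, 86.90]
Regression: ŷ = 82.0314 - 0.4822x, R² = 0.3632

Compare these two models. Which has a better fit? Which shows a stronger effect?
Model A has the better fit (R² = 0.8916 vs 0.3632). Model A shows the stronger effect (|β₁| = 1.6760 vs 0.4822).

Model Comparison:

Goodness of fit (R²):
- Model A: R² = 0.8916 → 89.16% of variance in satisfaction score explained
- Model B: R² = 0.3632 → 36.32% of variance in satisfaction score explained
- 0.8916 > 0.3632 → Model A has the better fit

Effect size (slope magnitude):
- Model A: β₁ = -1.6760 → predicted satisfaction score falls 1.6760 points per additional minute of wait time
- Model B: β₁ = -0.4822 → predicted satisfaction score falls 0.4822 points per additional minute of wait time
- |-1.6760| > |-0.4822| → Model A shows the stronger marginal effect

Note: The two samples could reflect different populations, time periods, or measurement quality.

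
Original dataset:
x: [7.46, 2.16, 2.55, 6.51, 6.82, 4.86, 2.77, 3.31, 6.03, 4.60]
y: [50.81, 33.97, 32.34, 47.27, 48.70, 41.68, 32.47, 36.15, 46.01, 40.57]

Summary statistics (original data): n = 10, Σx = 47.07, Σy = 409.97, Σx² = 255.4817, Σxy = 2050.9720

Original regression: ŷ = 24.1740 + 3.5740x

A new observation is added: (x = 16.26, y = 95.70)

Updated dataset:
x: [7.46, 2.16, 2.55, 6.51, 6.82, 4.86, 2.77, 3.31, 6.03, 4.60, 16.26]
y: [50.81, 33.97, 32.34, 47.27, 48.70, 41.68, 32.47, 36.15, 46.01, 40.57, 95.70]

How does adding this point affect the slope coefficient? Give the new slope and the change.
The slope changes from 3.5740 to 4.4813 (change of +0.9073, or +25.4%).

The new point has HIGH LEVERAGE: x = 16.26 is far from the original mean x̄ = 47.07/10 ≈ 4.71 (original range [2.16, 7.46]).

Step 1: Update the sums with the new point (n goes from 10 to 11)
Σx  = 47.07 + 16.26 = 63.33
Σy  = 409.97 + 95.70 = 505.67
Σx² = 255.4817 + 16.26² = 255.4817 + 264.3876 = 519.8693
Σxy = 2050.9720 + 16.26×95.70 = 2050.9720 + 1556.0820 = 3607.0540

Step 2: Recompute the slope with b₁ = (nΣxy − ΣxΣy) / (nΣx² − (Σx)²)
Numerator   = 11×3607.0540 − 63.33×505.67 = 39677.5940 − 32024.0811 = 7653.5129
Denominator = 11×519.8693 − 63.33² = 5718.5623 − 4010.6889 = 1707.8734
b₁(new) = 7653.5129 / 1707.8734 = 4.4813

(Same formula on the original sums: (10×2050.9720 − 47.07×409.97) / (10×255.4817 − 47.07²) = 1212.4321 / 339.2321 = 3.5740, matching the given fit.)

Step 3: Change in slope
Δβ₁ = 4.4813 − 3.5740 = +0.9073
Relative change = +0.9073 / 3.5740 × 100% = +25.4%
→ the slope increases when the point is added.

A high-leverage point only changes the slope if it is off the original line; here y = 95.70 is above the original trend, so the slope increases.
In practice: check such a point for data-entry or measurement error; refit with and without it and report both if conclusions differ.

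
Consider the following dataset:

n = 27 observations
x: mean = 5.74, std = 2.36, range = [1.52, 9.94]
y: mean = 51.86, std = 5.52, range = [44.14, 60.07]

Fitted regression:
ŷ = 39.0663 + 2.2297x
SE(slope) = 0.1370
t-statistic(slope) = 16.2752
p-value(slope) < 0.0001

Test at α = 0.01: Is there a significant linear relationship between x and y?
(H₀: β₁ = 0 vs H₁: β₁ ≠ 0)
Since p-value < 0.0001 < α = 0.01, reject H₀ — the slope is significantly different from 0.

Hypothesis test for the slope coefficient:

H₀: β₁ = 0 (no linear relationship)
H₁: β₁ ≠ 0 (linear relationship exists)

Test statistic: t = β̂₁ / SE(β̂₁) = 2.2297 / 0.1370 = 16.2752

With df = 25, the two-sided p-value for |t| = 16.2752 is <0.0001.

Decision rule: reject H₀ if p-value < α.
p-value < 0.0001 < α = 0.01 → reject H₀.

At α = 0.01 the data do provide convincing evidence of a nonzero slope.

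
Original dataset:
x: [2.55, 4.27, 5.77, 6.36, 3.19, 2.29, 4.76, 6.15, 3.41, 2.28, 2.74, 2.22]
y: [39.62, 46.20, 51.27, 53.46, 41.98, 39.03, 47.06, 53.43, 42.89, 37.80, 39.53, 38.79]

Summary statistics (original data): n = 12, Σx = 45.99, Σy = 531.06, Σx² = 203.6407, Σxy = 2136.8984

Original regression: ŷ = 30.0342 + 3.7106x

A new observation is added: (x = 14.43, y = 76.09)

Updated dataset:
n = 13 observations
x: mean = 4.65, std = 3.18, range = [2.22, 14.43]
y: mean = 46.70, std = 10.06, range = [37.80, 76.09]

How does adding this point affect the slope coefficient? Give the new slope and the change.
New slope β₁ = 3.1517 versus 3.7106 before: a change of -0.5589 (-15.1%).

x = 14.43 lies well outside the original x-range [2.22, 6.36] (x̄ ≈ 3.83), so this observation has high leverage and can move the slope substantially.

Step 1: Update the sums with the new point (n goes from 12 to 13)
Σx  = 45.99 + 14.43 = 60.42
Σy  = 531.06 + 76.09 = 607.15
Σx² = 203.6407 + 14.43² = 203.6407 + 208.2249 = 411.8656
Σxy = 2136.8984 + 14.43×76.09 = 2136.8984 + 1097.9787 = 3234.8771

Step 2: Recompute the slope with b₁ = (nΣxy − ΣxΣy) / (nΣx² − (Σx)²)
Numerator   = 13×3234.8771 − 60.42×607.15 = 42053.4023 − 36684.0030 = 5369.3993
Denominator = 13×411.8656 − 60.42² = 5354.2528 − 3650.5764 = 1703.6764
b₁(new) = 5369.3993 / 1703.6764 = 3.1517

(Same formula on the original sums: (12×2136.8984 − 45.99×531.06) / (12×203.6407 − 45.99²) = 1219.3314 / 328.6083 = 3.7106, matching the given fit.)

Step 3: Change in slope
Δβ₁ = 3.1517 − 3.7106 = -0.5589
Relative change = -0.5589 / 3.7106 × 100% = -15.1%
→ the slope decreases when the point is added.

A high-leverage point only changes the slope if it is off the original line; here y = 76.09 is below the original trend, so the slope decreases.
In practice: investigate whether it comes from the same population as the rest of the sample; examine leverage (hᵢ) and Cook's distance rather than deleting it automatically.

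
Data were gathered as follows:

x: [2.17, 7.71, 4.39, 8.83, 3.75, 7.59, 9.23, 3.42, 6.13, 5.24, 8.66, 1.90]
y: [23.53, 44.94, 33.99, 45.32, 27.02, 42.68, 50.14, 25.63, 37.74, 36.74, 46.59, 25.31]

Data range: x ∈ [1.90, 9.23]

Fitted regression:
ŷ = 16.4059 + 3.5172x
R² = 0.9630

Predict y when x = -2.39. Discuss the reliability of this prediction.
ŷ = 7.9998, but this is extrapolation (below the data range [1.90, 9.23]) and may be unreliable.

Prediction calculation:
ŷ = 16.4059 + 3.5172 × (-2.39)
ŷ = 7.9998

Reliability:
- Data range: x ∈ [1.90, 9.23]
- Prediction point: x = -2.39 is 4.29 units below the observed range → this is EXTRAPOLATION, not interpolation

Why that matters here:
- The linear relationship may not hold outside the observed range
- The standard error of prediction grows with (x − x̄)², and x = -2.39 is far from x̄ = 5.75

The R² = 0.9630 only validates the fit within [1.90, 9.23]; treat ŷ = 7.9998 with caution.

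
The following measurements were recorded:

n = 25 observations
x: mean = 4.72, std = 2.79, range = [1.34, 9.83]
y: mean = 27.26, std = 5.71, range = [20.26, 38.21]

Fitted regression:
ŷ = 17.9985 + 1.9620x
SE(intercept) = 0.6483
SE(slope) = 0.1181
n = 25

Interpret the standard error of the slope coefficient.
SE(β̂₁) = 0.1181 is the estimated standard deviation of the slope estimate across repeated samples; relative to β̂₁ = 1.9620 that is 6.0%, a precise estimate.

SE(β̂₁) = s / √Sxx, where s is the residual standard deviation and Sxx = Σ(x − x̄)². It is the yardstick for how far β̂₁ = 1.9620 could plausibly be from the true slope.

Relative precision:
- SE / |β̂₁| = 0.1181 / 1.9620 = 6.0%
- Rule of thumb (under 20%: precise; 20% to under 50%: moderately precise; 50% or more: imprecise) → precise

Link to interval estimation: a confidence interval for β₁ is β̂₁ ± t* × 0.1181, so SE sets the half-width per unit of t*.

What drives SE(β̂₁): larger n (here n = 25) → smaller SE; wider spread of x values → smaller SE; more residual scatter → larger SE.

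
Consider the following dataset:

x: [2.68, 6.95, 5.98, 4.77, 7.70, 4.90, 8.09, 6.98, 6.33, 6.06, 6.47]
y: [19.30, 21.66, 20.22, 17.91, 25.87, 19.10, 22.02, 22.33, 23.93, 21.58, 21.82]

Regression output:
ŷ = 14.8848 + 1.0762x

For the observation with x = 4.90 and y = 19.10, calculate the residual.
Residual = -1.0582

The residual is the difference between the actual value and the predicted value:

Residual = y - ŷ

Step 1: Calculate predicted value
ŷ = 14.8848 + 1.0762 × 4.90
ŷ = 20.1582

Step 2: Calculate residual
Residual = 19.10 - 20.1582
Residual = -1.0582

Sign check: y < ŷ, so the point is below the line and the fit overestimates here.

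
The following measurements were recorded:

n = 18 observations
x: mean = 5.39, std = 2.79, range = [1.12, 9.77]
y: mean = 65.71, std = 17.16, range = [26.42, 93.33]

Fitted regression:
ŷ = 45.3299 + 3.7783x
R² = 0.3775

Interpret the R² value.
R² = 0.3775 means 37.75% of the variation in y is explained by the linear relationship with x. This indicates a moderate fit.

R² = 1 − SS_res/SS_tot compares the residual scatter to the total scatter of y about its mean.

Here R² = 0.3775:
- Explained: 37.75% of the variation in y
- Unexplained (residual): 100% − 37.75% = 62.25%
- Rule of thumb (below 0.3 weak; 0.3 to below 0.7 moderate; 0.7 and above strong) → moderate

Calculation: R² = 1 − (SS_res / SS_tot), where SS_res is the sum of squared residuals and SS_tot the total sum of squares.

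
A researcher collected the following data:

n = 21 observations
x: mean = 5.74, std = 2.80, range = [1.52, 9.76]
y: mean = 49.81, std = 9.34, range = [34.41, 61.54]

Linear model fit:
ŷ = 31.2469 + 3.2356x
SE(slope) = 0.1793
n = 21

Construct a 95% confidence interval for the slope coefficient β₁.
The 95% CI for β₁ is (2.8603, 3.6109)

Confidence interval for the slope:

The 95% CI for β₁ is: β̂₁ ± t*(α/2, n-2) × SE(β̂₁)

Step 1: Find critical t-value
- Confidence level = 0.95
- Degrees of freedom = n - 2 = 21 - 2 = 19
- t*(α/2, 19) = 2.0930

Step 2: Calculate margin of error
Margin = 2.0930 × 0.1793 = 0.3753

Step 3: Construct interval
CI = 3.2356 ± 0.3753
CI = (2.8603, 3.6109)

Interpretation: intervals built this way capture the true β₁ in 95% of repeated samples; here the plausible range for the per-unit effect of x on y is 2.8603 to 3.6109.
Since 0 is outside the interval, a two-sided test at α = 0.05 would reject H₀: β₁ = 0.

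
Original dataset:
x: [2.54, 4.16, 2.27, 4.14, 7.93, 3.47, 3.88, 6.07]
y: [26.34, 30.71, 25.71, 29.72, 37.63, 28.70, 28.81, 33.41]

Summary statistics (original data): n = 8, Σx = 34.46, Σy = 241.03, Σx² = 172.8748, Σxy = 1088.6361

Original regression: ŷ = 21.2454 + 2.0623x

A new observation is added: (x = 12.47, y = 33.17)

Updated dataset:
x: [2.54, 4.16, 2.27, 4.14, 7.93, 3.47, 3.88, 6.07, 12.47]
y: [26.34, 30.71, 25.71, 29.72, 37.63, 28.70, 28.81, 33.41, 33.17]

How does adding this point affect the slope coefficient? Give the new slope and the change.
Adding the point moves β₁ from 2.0623 to 0.8662, i.e. it decreases by 1.1961 (-58.0%).

x = 12.47 lies well outside the original x-range [2.27, 7.93] (x̄ ≈ 4.31), so this observation has high leverage and can move the slope substantially.

Step 1: Update the sums with the new point (n goes from 8 to 9)
Σx  = 34.46 + 12.47 = 46.93
Σy  = 241.03 + 33.17 = 274.20
Σx² = 172.8748 + 12.47² = 172.8748 + 155.5009 = 328.3757
Σxy = 1088.6361 + 12.47×33.17 = 1088.6361 + 413.6299 = 1502.2660

Step 2: Recompute the slope with b₁ = (nΣxy − ΣxΣy) / (nΣx² − (Σx)²)
Numerator   = 9×1502.2660 − 46.93×274.20 = 13520.3940 − 12868.2060 = 652.1880
Denominator = 9×328.3757 − 46.93² = 2955.3813 − 2202.4249 = 752.9564
b₁(new) = 652.1880 / 752.9564 = 0.8662

(Same formula on the original sums: (8×1088.6361 − 34.46×241.03) / (8×172.8748 − 34.46²) = 403.1950 / 195.5068 = 2.0623, matching the given fit.)

Step 3: Change in slope
Δβ₁ = 0.8662 − 2.0623 = -1.1961
Relative change = -1.1961 / 2.0623 × 100% = -58.0%
→ the slope decreases when the point is added.

A high-leverage point only changes the slope if it is off the original line; here y = 33.17 is below the original trend, so the slope decreases.
In practice: refit with and without it and report both if conclusions differ; investigate whether it comes from the same population as the rest of the sample.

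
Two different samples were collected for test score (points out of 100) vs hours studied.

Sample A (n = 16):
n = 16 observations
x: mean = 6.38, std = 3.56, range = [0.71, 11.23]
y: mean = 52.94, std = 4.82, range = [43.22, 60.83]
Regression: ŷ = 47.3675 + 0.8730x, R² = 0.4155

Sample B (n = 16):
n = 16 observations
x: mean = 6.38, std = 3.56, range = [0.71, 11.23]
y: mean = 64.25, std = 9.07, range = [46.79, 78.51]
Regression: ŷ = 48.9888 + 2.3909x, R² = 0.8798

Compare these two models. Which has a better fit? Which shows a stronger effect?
Model B has the better fit (R² = 0.8798 vs 0.4155). Model B shows the stronger effect (|β₁| = 2.3909 vs 0.8730).

Model Comparison:

Which explains more variance? (R²)
- Model A: R² = 0.4155 → 41.55% of variance in test score explained
- Model B: R² = 0.8798 → 87.98% of variance in test score explained
- 0.8798 > 0.4155 → Model B has the better fit

Effect size (slope magnitude):
- Model A: β₁ = 0.8730 → predicted test score rises 0.8730 points per additional hour of study time
- Model B: β₁ = 2.3909 → predicted test score rises 2.3909 points per additional hour of study time
- |0.8730| < |2.3909| → Model B shows the stronger marginal effect

Note: A better fit (higher R²) doesn't necessarily mean a more important relationship.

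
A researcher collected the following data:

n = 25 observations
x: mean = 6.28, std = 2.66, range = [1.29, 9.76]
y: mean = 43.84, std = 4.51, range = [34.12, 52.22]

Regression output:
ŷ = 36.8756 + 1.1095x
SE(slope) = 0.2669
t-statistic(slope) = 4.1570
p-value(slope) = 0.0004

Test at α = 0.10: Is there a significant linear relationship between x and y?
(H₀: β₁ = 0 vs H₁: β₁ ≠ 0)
Since p-value = 0.0004 < α = 0.10, reject H₀ — the slope is significantly different from 0.

Hypothesis test for the slope coefficient:

H₀: β₁ = 0 (no linear relationship)
H₁: β₁ ≠ 0 (linear relationship exists)

Test statistic: t = β̂₁ / SE(β̂₁) = 1.1095 / 0.2669 = 4.1570

p = 0.0004: how often a slope estimate this far from 0 (in SE units) would arise by chance if β₁ were truly 0.

Decision rule: reject H₀ if p-value < α.
p-value = 0.0004 < α = 0.10 → reject H₀.

At α = 0.10 the data do provide convincing evidence of a nonzero slope.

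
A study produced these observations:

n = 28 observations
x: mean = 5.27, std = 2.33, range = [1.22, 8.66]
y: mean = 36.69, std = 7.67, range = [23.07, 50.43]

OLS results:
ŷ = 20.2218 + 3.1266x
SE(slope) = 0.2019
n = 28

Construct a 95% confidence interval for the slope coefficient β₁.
The 95% CI for β₁ is (2.7116, 3.5416)

Confidence interval for the slope:

The 95% CI for β₁ is: β̂₁ ± t*(α/2, n-2) × SE(β̂₁)

Step 1: Find critical t-value
- Confidence level = 0.95
- Degrees of freedom = n - 2 = 28 - 2 = 26
- t*(α/2, 26) = 2.0555

Step 2: Calculate margin of error
Margin = 2.0555 × 0.2019 = 0.4150

Step 3: Construct interval
CI = 3.1266 ± 0.4150
CI = (2.7116, 3.5416)

Interpretation: each one-unit increase in x is associated with a change in mean y of between 2.7116 and 3.5416, with 95% confidence.
Both endpoints are positive, so the data support a genuinely positive slope at this confidence level.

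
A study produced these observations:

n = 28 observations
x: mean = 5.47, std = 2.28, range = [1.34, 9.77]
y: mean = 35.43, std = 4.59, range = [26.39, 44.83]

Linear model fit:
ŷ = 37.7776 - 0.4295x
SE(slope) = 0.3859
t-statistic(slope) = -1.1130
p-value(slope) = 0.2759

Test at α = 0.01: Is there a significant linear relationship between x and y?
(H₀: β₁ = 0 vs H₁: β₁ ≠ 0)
Fail to reject H₀: p-value = 0.2759 ≥ α = 0.01. The linear relationship is not significant at the 1% level.

Hypothesis test for the slope coefficient:

H₀: β₁ = 0 (no linear relationship)
H₁: β₁ ≠ 0 (linear relationship exists)

Test statistic: t = β̂₁ / SE(β̂₁) = -0.4295 / 0.3859 = -1.1130

p = 0.2759: how often a slope estimate this far from 0 (in SE units) would arise by chance if β₁ were truly 0.

Decision rule: reject H₀ if p-value < α.
p-value = 0.2759 ≥ α = 0.01 → fail to reject H₀.

At α = 0.01 the data do not provide convincing evidence of a nonzero slope.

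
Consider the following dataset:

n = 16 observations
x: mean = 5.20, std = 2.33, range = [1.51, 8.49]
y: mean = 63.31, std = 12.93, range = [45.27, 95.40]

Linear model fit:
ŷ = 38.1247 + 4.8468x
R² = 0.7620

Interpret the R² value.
R² = 0.7620 means 76.20% of the variation in y is explained by the linear relationship with x. This indicates a strong fit.

R² (coefficient of determination) measures the proportion of variance in y explained by the regression model.

Here R² = 0.7620:
- Explained: 76.20% of the variation in y
- Unexplained (residual): 100% − 76.20% = 23.80%
- Rule of thumb (below 0.3 weak; 0.3 to below 0.7 moderate; 0.7 and above strong) → strong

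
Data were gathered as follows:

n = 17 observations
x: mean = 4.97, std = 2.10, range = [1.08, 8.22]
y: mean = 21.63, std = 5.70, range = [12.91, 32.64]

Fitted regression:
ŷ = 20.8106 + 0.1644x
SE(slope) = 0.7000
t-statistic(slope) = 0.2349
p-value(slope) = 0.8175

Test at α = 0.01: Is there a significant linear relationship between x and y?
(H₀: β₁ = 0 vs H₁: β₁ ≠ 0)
Since p-value = 0.8175 ≥ α = 0.01, fail to reject H₀ — the slope is not significantly different from 0.

Hypothesis test for the slope coefficient:

H₀: β₁ = 0 (no linear relationship)
H₁: β₁ ≠ 0 (linear relationship exists)

Test statistic: t = β̂₁ / SE(β̂₁) = 0.1644 / 0.7000 = 0.2349

p = 0.8175: how often a slope estimate this far from 0 (in SE units) would arise by chance if β₁ were truly 0.

Decision rule: reject H₀ if p-value < α.
p-value = 0.8175 ≥ α = 0.01 → fail to reject H₀.

At α = 0.01 the data do not provide convincing evidence of a nonzero slope.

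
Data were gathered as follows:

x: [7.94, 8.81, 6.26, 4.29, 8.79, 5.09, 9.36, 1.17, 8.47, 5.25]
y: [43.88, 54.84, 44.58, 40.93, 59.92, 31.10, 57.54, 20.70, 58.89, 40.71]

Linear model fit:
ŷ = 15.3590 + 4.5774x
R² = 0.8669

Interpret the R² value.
About 86.69% of the variability in y is accounted for by the regression on x (R² = 0.8669) — a strong linear fit.

R² = 1 − SS_res/SS_tot compares the residual scatter to the total scatter of y about its mean.

Here R² = 0.8669:
- Explained: 86.69% of the variation in y
- Unexplained (residual): 100% − 86.69% = 13.31%
- Rule of thumb (below 0.3 weak; 0.3 to below 0.7 moderate; 0.7 and above strong) → strong

Note: R² says nothing about causation, and a high R² does not by itself mean the linear form is appropriate — check the residuals.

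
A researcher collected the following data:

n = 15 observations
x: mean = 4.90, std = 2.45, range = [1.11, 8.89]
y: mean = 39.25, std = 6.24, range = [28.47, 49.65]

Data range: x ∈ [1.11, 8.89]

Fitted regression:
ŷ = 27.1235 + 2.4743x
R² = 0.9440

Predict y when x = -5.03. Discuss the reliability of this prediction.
ŷ = 14.6778 (extrapolation — x = -5.03 lies outside [1.11, 8.89], so reliability is low).

Prediction calculation:
ŷ = 27.1235 + 2.4743 × (-5.03)
ŷ = 14.6778

Reliability:
- Data range: x ∈ [1.11, 8.89]
- Prediction point: x = -5.03 is 6.14 units below the observed range → this is EXTRAPOLATION, not interpolation

Why that matters here:
- The standard error of prediction grows with (x − x̄)², and x = -5.03 is far from x̄ = 4.90
- The linear relationship may not hold outside the observed range

A defensible statement: 'if the linear trend continued to x = -5.03, y would be about 14.6778' — the premise is untested.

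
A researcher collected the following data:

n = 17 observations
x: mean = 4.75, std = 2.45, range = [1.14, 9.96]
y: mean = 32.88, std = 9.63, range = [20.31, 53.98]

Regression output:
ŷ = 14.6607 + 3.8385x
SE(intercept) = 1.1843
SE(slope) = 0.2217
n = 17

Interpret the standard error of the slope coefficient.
SE(β̂₁) = 0.2217 is the estimated standard deviation of the slope estimate across repeated samples; relative to β̂₁ = 3.8385 that is 5.8%, a precise estimate.

SE(β̂₁) = s / √Sxx, where s is the residual standard deviation and Sxx = Σ(x − x̄)². It is the yardstick for how far β̂₁ = 3.8385 could plausibly be from the true slope.

Relative precision:
- SE / |β̂₁| = 0.2217 / 3.8385 = 5.8%
- Rule of thumb (under 20%: precise; 20% to under 50%: moderately precise; 50% or more: imprecise) → precise

Rough 95% range (±2 SE): 3.8385 ± 0.4434 → (3.3951, 4.2819).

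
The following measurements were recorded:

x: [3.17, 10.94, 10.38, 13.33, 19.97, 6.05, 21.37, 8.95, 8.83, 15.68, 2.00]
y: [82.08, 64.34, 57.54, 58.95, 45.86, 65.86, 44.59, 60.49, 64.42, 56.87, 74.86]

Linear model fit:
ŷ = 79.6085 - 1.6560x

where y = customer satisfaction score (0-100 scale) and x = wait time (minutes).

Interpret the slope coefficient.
On average, satisfaction score is about 1.6560 points lower for every extra minute of wait time.

β₁ = -1.6560 is the change in predicted satisfaction score (points) per additional minute of wait time.

Interpretation:
- Wait time up by 1 minute → predicted satisfaction score decreases by 1.6560 points
- The effect is assumed constant over the observed range of x (linearity)
- The slope describes association in these data, not necessarily a causal effect

The intercept β₀ = 79.6085 is the predicted satisfaction score when wait time = 0; since the smallest observed x is 2.00, this is an extrapolation and mainly anchors the line.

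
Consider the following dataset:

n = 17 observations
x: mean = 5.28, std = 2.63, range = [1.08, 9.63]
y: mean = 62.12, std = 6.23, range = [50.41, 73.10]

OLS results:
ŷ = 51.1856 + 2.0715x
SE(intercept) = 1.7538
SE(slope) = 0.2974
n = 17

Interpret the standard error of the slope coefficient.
SE(slope) = 0.2974 measures the uncertainty in the estimated slope. The coefficient is estimated precisely (SE/|β̂₁| = 14.4%).

What SE measures:
- The standard error quantifies the sampling variability of the coefficient estimate
- It is the estimated standard deviation of β̂₁ across hypothetical repeated samples of the same size
- Smaller SE → more precise estimate

Relative precision:
- SE / |β̂₁| = 0.2974 / 2.0715 = 14.4%
- Rule of thumb (under 20%: precise; 20% to under 50%: moderately precise; 50% or more: imprecise) → precise

Link to the t-test: t = β̂₁ / SE(β̂₁) = 2.0715 / 0.2974 = 6.9654, the statistic for H₀: β₁ = 0.

What drives SE(β̂₁): larger n (here n = 17) → smaller SE; more residual scatter → larger SE.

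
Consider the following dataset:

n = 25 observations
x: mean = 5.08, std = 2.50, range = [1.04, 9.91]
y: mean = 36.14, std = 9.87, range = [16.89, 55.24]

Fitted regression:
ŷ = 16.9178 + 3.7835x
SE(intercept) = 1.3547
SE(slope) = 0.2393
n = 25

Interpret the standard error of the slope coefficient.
SE(slope) = 0.2393 measures the uncertainty in the estimated slope. The coefficient is estimated precisely (SE/|β̂₁| = 6.3%).

SE(β̂₁) = 0.2393 says: if we drew many samples of n = 25 from the same population and refit each time, the fitted slopes would scatter with a standard deviation of roughly 0.2393 around the true β₁.

Relative precision:
- SE / |β̂₁| = 0.2393 / 3.7835 = 6.3%
- Rule of thumb (under 20%: precise; 20% to under 50%: moderately precise; 50% or more: imprecise) → precise

Rough 95% range (±2 SE): 3.7835 ± 0.4786 → (3.3049, 4.2621).

What drives SE(β̂₁): wider spread of x values → smaller SE; larger n (here n = 25) → smaller SE.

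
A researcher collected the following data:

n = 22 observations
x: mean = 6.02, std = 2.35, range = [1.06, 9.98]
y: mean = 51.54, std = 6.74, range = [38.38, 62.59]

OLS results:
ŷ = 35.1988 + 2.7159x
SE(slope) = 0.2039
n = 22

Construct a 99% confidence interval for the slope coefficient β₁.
The 99% CI for β₁ is (2.1357, 3.2961)

Confidence interval for the slope:

The 99% CI for β₁ is: β̂₁ ± t*(α/2, n-2) × SE(β̂₁)

Step 1: Find critical t-value
- Confidence level = 0.99
- Degrees of freedom = n - 2 = 22 - 2 = 20
- t*(α/2, 20) = 2.8453

Step 2: Calculate margin of error
Margin = 2.8453 × 0.2039 = 0.5802

Step 3: Construct interval
CI = 2.7159 ± 0.5802
CI = (2.1357, 3.2961)

Interpretation: We are 99% confident that the true slope β₁ lies between 2.1357 and 3.2961.
The interval does not include 0, suggesting a significant linear relationship.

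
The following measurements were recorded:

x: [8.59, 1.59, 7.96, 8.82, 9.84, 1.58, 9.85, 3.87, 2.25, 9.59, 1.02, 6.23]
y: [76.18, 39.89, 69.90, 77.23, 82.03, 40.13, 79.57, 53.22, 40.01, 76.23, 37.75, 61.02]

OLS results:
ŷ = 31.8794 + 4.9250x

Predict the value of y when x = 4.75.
ŷ = 55.2732

x = 4.75 lies inside the observed range [1.02, 9.85], so the fitted equation applies directly:

ŷ = 31.8794 + 4.9250 × 4.75
ŷ = 31.8794 + 23.3938
ŷ = 55.2732

This is a point prediction; actual observations scatter around it by roughly the residual standard deviation.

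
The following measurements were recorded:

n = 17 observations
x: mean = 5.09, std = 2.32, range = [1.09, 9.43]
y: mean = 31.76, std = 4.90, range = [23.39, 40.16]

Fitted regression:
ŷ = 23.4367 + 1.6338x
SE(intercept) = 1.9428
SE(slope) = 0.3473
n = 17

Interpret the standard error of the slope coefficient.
SE(slope) = 0.3473 measures the uncertainty in the estimated slope. The coefficient is estimated with moderate precision (SE/|β̂₁| = 21.3%).

SE(β̂₁) = s / √Sxx, where s is the residual standard deviation and Sxx = Σ(x − x̄)². It is the yardstick for how far β̂₁ = 1.6338 could plausibly be from the true slope.

Relative precision:
- SE / |β̂₁| = 0.3473 / 1.6338 = 21.3%
- Rule of thumb (under 20%: precise; 20% to under 50%: moderately precise; 50% or more: imprecise) → moderately precise

Rough 95% range (±2 SE): 1.6338 ± 0.6946 → (0.9392, 2.3284).

What drives SE(β̂₁): wider spread of x values → smaller SE; more residual scatter → larger SE.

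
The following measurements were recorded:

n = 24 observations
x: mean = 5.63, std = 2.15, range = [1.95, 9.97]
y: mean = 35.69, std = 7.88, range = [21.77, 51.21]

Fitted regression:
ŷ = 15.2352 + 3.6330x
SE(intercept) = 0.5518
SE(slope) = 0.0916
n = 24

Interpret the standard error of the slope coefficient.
SE(β̂₁) = 0.0916 is the estimated standard deviation of the slope estimate across repeated samples; relative to β̂₁ = 3.6330 that is 2.5%, a precise estimate.

What SE measures:
- The standard error quantifies the sampling variability of the coefficient estimate
- It is the estimated standard deviation of β̂₁ across hypothetical repeated samples of the same size
- Smaller SE → more precise estimate

Relative precision:
- SE / |β̂₁| = 0.0916 / 3.6330 = 2.5%
- Rule of thumb (under 20%: precise; 20% to under 50%: moderately precise; 50% or more: imprecise) → precise

Link to interval estimation: a confidence interval for β₁ is β̂₁ ± t* × 0.0916, so SE sets the half-width per unit of t*.

What drives SE(β̂₁): wider spread of x values → smaller SE; larger n (here n = 24) → smaller SE.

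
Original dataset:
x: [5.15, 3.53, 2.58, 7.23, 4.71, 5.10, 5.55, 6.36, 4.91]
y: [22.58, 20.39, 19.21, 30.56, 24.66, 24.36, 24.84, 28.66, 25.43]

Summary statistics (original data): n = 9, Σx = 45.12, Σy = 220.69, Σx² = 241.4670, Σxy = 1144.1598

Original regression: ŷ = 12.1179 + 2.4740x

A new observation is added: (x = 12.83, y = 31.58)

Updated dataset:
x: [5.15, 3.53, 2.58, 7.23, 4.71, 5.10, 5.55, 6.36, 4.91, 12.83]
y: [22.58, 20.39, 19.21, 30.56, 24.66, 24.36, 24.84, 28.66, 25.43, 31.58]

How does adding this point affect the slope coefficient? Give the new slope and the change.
Adding the point moves β₁ from 2.4740 to 1.2444, i.e. it decreases by 1.2296 (-49.7%).

x = 12.83 lies well outside the original x-range [2.58, 7.23] (x̄ ≈ 5.01), so this observation has high leverage and can move the slope substantially.

Step 1: Update the sums with the new point (n goes from 9 to 10)
Σx  = 45.12 + 12.83 = 57.95
Σy  = 220.69 + 31.58 = 252.27
Σx² = 241.4670 + 12.83² = 241.4670 + 164.6089 = 406.0759
Σxy = 1144.1598 + 12.83×31.58 = 1144.1598 + 405.1714 = 1549.3312

Step 2: Recompute the slope with b₁ = (nΣxy − ΣxΣy) / (nΣx² − (Σx)²)
Numerator   = 10×1549.3312 − 57.95×252.27 = 15493.3120 − 14619.0465 = 874.2655
Denominator = 10×406.0759 − 57.95² = 4060.7590 − 3358.2025 = 702.5565
b₁(new) = 874.2655 / 702.5565 = 1.2444

(Same formula on the original sums: (9×1144.1598 − 45.12×220.69) / (9×241.4670 − 45.12²) = 339.9054 / 137.3886 = 2.4740, matching the given fit.)

Step 3: Change in slope
Δβ₁ = 1.2444 − 2.4740 = -1.2296
Relative change = -1.2296 / 2.4740 × 100% = -49.7%
→ the slope decreases when the point is added.

A high-leverage point only changes the slope if it is off the original line; here y = 31.58 is below the original trend, so the slope decreases.
In practice: refit with and without it and report both if conclusions differ.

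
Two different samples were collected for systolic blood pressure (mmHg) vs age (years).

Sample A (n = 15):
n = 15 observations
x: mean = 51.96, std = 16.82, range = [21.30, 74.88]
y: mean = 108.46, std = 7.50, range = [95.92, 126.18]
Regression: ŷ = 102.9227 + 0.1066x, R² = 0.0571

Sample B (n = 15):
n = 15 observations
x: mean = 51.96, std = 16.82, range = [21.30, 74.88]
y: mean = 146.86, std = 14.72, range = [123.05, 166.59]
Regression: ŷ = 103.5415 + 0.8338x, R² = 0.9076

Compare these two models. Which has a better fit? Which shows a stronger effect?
Model B has the better fit (R² = 0.9076 vs 0.0571). Model B shows the stronger effect (|β₁| = 0.8338 vs 0.1066).

Model Comparison:

Goodness of fit (R²):
- Model A: R² = 0.0571 → 5.71% of variance in blood pressure explained
- Model B: R² = 0.9076 → 90.76% of variance in blood pressure explained
- 0.9076 > 0.0571 → Model B has the better fit

Which has the larger per-year effect? (|β₁|)
- Model A: β₁ = 0.1066 → predicted blood pressure rises 0.1066 mmHg per additional year of age
- Model B: β₁ = 0.8338 → predicted blood pressure rises 0.8338 mmHg per additional year of age
- |0.1066| < |0.8338| → Model B shows the stronger marginal effect

Notes:
- R² measures how tightly points cluster around the line; β₁ measures how steep the line is — they answer different questions.
- A steeper slope doesn't make a better model if the scatter around the line is large.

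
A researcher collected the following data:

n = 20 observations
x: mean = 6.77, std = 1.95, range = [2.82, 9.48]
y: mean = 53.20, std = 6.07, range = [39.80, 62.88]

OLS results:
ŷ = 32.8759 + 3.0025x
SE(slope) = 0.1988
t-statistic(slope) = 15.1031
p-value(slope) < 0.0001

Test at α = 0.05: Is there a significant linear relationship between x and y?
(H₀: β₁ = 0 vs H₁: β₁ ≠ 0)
p-value < 0.0001 < α = 0.05, so we reject H₀. The relationship is significant.

Hypothesis test for the slope coefficient:

H₀: β₁ = 0 (no linear relationship)
H₁: β₁ ≠ 0 (linear relationship exists)

Test statistic: t = β̂₁ / SE(β̂₁) = 3.0025 / 0.1988 = 15.1031

With df = 18, the two-sided p-value for |t| = 15.1031 is <0.0001.

Decision rule: reject H₀ if p-value < α.
p-value < 0.0001 < α = 0.05 → reject H₀.

Conclusion: the linear association between x and y is significant at the 5% level.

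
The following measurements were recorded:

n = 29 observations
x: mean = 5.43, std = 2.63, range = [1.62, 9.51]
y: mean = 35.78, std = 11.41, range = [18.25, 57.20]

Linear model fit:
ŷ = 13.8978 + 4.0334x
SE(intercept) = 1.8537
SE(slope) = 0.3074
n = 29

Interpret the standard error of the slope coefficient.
The slope 4.0334 is pinned down to within about ±0.3074 (one SE) by these data — relative uncertainty 7.6%, i.e. precise.

SE(β̂₁) = s / √Sxx, where s is the residual standard deviation and Sxx = Σ(x − x̄)². It is the yardstick for how far β̂₁ = 4.0334 could plausibly be from the true slope.

Relative precision:
- SE / |β̂₁| = 0.3074 / 4.0334 = 7.6%
- Rule of thumb (under 20%: precise; 20% to under 50%: moderately precise; 50% or more: imprecise) → precise

Link to interval estimation: a confidence interval for β₁ is β̂₁ ± t* × 0.3074, so SE sets the half-width per unit of t*.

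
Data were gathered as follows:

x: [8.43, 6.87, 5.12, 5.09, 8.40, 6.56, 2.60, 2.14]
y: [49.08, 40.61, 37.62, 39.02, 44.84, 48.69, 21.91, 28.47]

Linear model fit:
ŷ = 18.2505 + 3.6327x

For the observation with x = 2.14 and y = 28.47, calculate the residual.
Residual = 2.4455

The residual is the difference between the actual value and the predicted value:

Residual = y - ŷ

Step 1: Calculate predicted value
ŷ = 18.2505 + 3.6327 × 2.14
ŷ = 26.0245

Step 2: Calculate residual
Residual = 28.47 - 26.0245
Residual = 2.4455

Sign check: y > ŷ, so the point is above the line and the fit underestimates here.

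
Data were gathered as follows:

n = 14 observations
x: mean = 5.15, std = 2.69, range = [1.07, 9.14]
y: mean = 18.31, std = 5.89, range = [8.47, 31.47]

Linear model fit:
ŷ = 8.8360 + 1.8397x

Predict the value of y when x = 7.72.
ŷ = 23.0385

To predict y for x = 7.72, substitute into the regression equation:

ŷ = 8.8360 + 1.8397 × 7.72
ŷ = 8.8360 + 14.2025
ŷ = 23.0385

This is the fitted mean response at that x — an individual observation would come with a wider prediction interval.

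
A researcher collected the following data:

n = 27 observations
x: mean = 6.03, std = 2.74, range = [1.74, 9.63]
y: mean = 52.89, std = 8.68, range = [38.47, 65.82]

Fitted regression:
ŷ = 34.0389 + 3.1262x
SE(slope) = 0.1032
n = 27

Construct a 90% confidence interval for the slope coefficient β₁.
The 90% CI for β₁ is (2.9499, 3.3025)

Confidence interval for the slope:

The 90% CI for β₁ is: β̂₁ ± t*(α/2, n-2) × SE(β̂₁)

Step 1: Find critical t-value
- Confidence level = 0.9
- Degrees of freedom = n - 2 = 27 - 2 = 25
- t*(α/2, 25) = 1.7081

Step 2: Calculate margin of error
Margin = 1.7081 × 0.1032 = 0.1763

Step 3: Construct interval
CI = 3.1262 ± 0.1763
CI = (2.9499, 3.3025)

Interpretation: each one-unit increase in x is associated with a change in mean y of between 2.9499 and 3.3025, with 90% confidence.
The interval does not include 0, suggesting a significant linear relationship.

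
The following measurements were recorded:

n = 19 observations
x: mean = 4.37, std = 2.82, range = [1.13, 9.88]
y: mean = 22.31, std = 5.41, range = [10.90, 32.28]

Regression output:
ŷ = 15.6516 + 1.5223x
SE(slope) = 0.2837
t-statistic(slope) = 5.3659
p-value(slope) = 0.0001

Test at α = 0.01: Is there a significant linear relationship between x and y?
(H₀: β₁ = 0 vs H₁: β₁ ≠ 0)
Since p-value = 0.0001 < α = 0.01, reject H₀ — the slope is significantly different from 0.

Hypothesis test for the slope coefficient:

H₀: β₁ = 0 (no linear relationship)
H₁: β₁ ≠ 0 (linear relationship exists)

Test statistic: t = β̂₁ / SE(β̂₁) = 1.5223 / 0.2837 = 5.3659

p = 0.0001: how often a slope estimate this far from 0 (in SE units) would arise by chance if β₁ were truly 0.

Decision rule: reject H₀ if p-value < α.
p-value = 0.0001 < α = 0.01 → reject H₀.

There is sufficient evidence at the 1% significance level to conclude that a linear relationship exists between x and y.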